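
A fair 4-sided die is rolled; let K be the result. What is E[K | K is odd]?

Given K is odd, K is equally likely to be any of {1, 3}.
E[K | K is odd] = (1 + 3) / 2 = 2.

2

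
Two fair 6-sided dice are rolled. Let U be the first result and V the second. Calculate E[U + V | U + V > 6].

26/3

P(U + V > 6) = 7/12.
Summing (U+V)·P(x,y) over outcomes with U + V > 6 gives 91/18.
E[U + V | U + V > 6] = (91/18) / (7/12) = 26/3.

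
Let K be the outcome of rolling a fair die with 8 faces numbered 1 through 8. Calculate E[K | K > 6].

15/2

Given K > 6, K is equally likely to be any of {7, 8}.
E[K | K > 6] = (7 + 8) / 2 = 15/2.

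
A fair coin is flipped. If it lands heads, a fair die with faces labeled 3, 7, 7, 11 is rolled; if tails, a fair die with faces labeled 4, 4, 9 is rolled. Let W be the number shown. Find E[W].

19/3

E[W | heads] = (3+7+7+11)/4 = 7.
E[W | tails] = (4+4+9)/3 = 17/3.
By the law of total expectation,
E[W] = (1/2)·(7) + (1/2)·(17/3) = 19/3.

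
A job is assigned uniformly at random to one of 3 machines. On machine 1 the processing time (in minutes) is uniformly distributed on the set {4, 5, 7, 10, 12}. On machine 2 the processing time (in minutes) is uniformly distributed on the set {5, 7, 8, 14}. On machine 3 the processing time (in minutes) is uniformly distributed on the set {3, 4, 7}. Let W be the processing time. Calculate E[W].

E[W | machine 1] = (4+5+7+10+12)/5 = 38/5.
E[W | machine 2] = (5+7+8+14)/4 = 17/2.
E[W | machine 3] = (3+4+7)/3 = 14/3.
By the law of total expectation,
E[W] = (1/3)·(38/5) + (1/3)·(17/2) + (1/3)·(14/3) = 623/90.

623/90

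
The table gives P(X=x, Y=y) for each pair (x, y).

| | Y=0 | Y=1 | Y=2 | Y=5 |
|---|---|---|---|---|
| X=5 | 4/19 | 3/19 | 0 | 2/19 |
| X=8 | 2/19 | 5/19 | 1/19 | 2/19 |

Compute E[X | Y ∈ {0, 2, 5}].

70/11

P(Y ∈ {0, 2, 5}) = 11/19.
Σ X·P over the event = 5·(4/19) + 5·(2/19) + 8·(2/19) + 8·(1/19) + 8·(2/19) = 70/19.
E[X | Y ∈ {0, 2, 5}] = (70/19) / (11/19) = 70/11.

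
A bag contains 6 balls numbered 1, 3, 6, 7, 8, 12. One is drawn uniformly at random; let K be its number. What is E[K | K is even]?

P(K is even) = 1/2.
Σ over the event: 6·1/6 + 8·1/6 + 12·1/6 = 13/3.
E[K | K is even] = (13/3) / (1/2) = 26/3.

26/3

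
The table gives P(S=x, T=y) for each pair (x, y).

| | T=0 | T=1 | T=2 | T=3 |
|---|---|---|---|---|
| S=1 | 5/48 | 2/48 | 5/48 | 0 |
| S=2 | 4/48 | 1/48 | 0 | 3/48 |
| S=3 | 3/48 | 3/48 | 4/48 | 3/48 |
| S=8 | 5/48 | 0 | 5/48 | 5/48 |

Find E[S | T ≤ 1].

P(T ≤ 1) = 23/48.
Σ S·P over the event = 1·(5/48) + 1·(2/48) + 2·(4/48) + 2·(1/48) + 3·(3/48) + 3·(3/48) + 8·(5/48) = 25/16.
E[S | T ≤ 1] = (25/16) / (23/48) = 75/23.

75/23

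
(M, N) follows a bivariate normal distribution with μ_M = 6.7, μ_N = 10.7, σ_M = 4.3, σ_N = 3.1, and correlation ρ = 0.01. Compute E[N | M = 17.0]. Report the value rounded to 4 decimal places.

10.7743

The regression of N on M has slope ρ·σ_N/σ_M and passes through (μ_M, μ_N).
E[N | M=17.0] = 10.7 + (0.01)·(3.1/4.3)·(17.0 − (6.7)) = 10.7 + (0.0072093)·(10.3) = 10.7743.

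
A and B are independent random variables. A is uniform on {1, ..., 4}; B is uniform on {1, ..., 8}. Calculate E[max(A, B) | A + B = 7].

19/4

Outcomes with A + B = 7: (1,6), (2,5), (3,4), (4,3), each with probability 1/32.
E[max(A, B) | A + B = 7] = (6 + 5 + 4 + 4) / 4 = 19/4.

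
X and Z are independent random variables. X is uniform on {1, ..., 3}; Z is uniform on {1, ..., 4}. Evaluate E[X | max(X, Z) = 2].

5/3

Outcomes with max(X, Z) = 2: (1,2), (2,1), (2,2), each with probability 1/12.
E[X | max(X, Z) = 2] = (1 + 2 + 2) / 3 = 5/3.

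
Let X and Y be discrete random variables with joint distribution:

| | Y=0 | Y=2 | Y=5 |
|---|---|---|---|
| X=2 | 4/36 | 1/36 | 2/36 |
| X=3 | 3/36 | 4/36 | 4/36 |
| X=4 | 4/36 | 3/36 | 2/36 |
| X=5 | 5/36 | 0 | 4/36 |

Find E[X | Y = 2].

13/4

P(Y = 2) = 2/9.
Σ X·P over the event = 2·(1/36) + 3·(4/36) + 4·(3/36) = 13/18.
E[X | Y = 2] = (13/18) / (2/9) = 13/4.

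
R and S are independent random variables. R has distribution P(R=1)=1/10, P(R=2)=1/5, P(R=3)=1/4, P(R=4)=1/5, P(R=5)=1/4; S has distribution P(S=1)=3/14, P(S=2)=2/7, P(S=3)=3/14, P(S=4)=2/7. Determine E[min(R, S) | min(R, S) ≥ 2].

P(min(R, S) ≥ 2) = 99/140.
Summing min(R,S)·P(x,y) over outcomes with min(R, S) ≥ 2 gives 53/28.
E[min(R, S) | min(R, S) ≥ 2] = (53/28) / (99/140) = 265/99.

265/99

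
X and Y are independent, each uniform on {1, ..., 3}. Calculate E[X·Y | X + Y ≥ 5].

7

Outcomes with X + Y ≥ 5: (2,3), (3,2), (3,3), each with probability 1/9.
E[X·Y | X + Y ≥ 5] = (6 + 6 + 9) / 3 = 7.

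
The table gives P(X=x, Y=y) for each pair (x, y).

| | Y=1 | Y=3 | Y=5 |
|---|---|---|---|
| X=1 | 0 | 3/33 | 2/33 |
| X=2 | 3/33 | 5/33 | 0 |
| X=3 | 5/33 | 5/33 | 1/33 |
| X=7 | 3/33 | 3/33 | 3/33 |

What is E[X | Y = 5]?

P(Y = 5) = 2/11.
Σ X·P over the event = 1·(2/33) + 3·(1/33) + 7·(3/33) = 26/33.
E[X | Y = 5] = (26/33) / (2/11) = 13/3.

13/3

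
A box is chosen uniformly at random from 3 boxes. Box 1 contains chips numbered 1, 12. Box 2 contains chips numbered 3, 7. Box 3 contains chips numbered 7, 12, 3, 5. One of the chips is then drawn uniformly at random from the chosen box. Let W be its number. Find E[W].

73/12

E[W | box 1] = (1+12)/2 = 13/2.
E[W | box 2] = (3+7)/2 = 5.
E[W | box 3] = (7+12+3+5)/4 = 27/4.
By the law of total expectation,
E[W] = (1/3)·(13/2) + (1/3)·(5) + (1/3)·(27/4) = 73/12.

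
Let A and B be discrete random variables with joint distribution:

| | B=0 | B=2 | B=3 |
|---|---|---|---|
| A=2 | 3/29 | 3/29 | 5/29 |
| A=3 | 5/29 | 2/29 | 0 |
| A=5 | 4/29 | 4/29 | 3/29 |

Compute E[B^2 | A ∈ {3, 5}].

P(A ∈ {3, 5}) = 18/29.
Σ B^2·P over the event = 0·(5/29) + 4·(2/29) + 0·(4/29) + 4·(4/29) + 9·(3/29) = 51/29.
E[B^2 | A ∈ {3, 5}] = (51/29) / (18/29) = 17/6.

17/6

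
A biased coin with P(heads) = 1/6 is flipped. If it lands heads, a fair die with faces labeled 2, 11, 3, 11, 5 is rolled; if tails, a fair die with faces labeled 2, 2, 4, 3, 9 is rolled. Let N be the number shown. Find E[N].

E[N | heads] = (2+11+3+11+5)/5 = 32/5.
E[N | tails] = (2+2+4+3+9)/5 = 4.
E[N] = (1/6)·(32/5) + (5/6)·(4) = 22/5.

22/5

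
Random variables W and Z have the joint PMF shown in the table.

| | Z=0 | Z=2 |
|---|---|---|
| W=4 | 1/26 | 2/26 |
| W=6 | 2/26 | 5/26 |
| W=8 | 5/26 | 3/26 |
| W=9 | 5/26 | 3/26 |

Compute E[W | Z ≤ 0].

101/13

P(Z ≤ 0) = 1/2.
Σ W·P over the event = 4·(1/26) + 6·(2/26) + 8·(5/26) + 9·(5/26) = 101/26.
E[W | Z ≤ 0] = (101/26) / (1/2) = 101/13.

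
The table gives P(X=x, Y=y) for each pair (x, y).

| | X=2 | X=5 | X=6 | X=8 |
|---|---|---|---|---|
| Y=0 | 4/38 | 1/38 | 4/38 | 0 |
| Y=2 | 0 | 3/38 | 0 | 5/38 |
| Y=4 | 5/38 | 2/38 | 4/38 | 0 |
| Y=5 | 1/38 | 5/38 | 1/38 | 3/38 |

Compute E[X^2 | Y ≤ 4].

P(Y ≤ 4) = 14/19.
Σ X^2·P over the event = 4·(4/38) + 4·(5/38) + 25·(1/38) + 25·(3/38) + 25·(2/38) + 36·(4/38) + 36·(4/38) + 64·(5/38) = 397/19.
E[X^2 | Y ≤ 4] = (397/19) / (14/19) = 397/14.

397/14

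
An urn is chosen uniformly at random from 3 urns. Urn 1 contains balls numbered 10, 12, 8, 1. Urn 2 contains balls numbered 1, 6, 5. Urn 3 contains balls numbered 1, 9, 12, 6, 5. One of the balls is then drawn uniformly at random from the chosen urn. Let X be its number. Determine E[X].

E[X | urn 1] = (10+12+8+1)/4 = 31/4.
E[X | urn 2] = (1+6+5)/3 = 4.
E[X | urn 3] = (1+9+12+6+5)/5 = 33/5.
By the law of total expectation,
E[X] = (1/3)·(31/4) + (1/3)·(4) + (1/3)·(33/5) = 367/60.

367/60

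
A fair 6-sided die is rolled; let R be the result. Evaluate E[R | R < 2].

Given R < 2, R is equally likely to be any of {1}.
E[R | R < 2] = (1) / 1 = 1.

1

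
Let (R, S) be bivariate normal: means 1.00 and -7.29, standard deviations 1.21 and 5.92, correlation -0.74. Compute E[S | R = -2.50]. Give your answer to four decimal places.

5.3817

E[S | R=x] = μ_S + ρ(σ_S/σ_R)(x − μ_R) for jointly normal variables.
E[S | R=-2.50] = -7.29 + (-0.74)·(5.92/1.21)·(-2.50 − (1.00)) = -7.29 + (-3.620496)·(-3.5) = 5.3817.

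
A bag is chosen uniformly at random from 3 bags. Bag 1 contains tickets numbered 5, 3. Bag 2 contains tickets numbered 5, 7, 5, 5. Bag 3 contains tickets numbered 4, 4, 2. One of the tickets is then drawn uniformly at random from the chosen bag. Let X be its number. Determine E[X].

E[X | bag 1] = (5+3)/2 = 4.
E[X | bag 2] = (5+7+5+5)/4 = 11/2.
E[X | bag 3] = (4+4+2)/3 = 10/3.
By the law of total expectation,
E[X] = (1/3)·(4) + (1/3)·(11/2) + (1/3)·(10/3) = 77/18.

77/18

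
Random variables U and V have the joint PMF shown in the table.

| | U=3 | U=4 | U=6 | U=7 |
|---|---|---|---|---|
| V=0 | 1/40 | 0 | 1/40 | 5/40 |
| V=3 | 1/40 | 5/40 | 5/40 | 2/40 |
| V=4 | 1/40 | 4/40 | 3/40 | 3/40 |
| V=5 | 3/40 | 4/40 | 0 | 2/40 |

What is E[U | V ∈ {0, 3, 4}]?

169/31

P(V ∈ {0, 3, 4}) = 31/40.
Summing U·P(U=x,V=y) over the conditioning event gives 169/40.
E[U | V ∈ {0, 3, 4}] = (169/40) / (31/40) = 169/31.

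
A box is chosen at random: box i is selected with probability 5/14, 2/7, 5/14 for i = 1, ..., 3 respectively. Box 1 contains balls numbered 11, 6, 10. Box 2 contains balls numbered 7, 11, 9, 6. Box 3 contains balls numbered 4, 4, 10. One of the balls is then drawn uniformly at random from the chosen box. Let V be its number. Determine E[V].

E[V | box 1] = (11+6+10)/3 = 9.
E[V | box 2] = (7+11+9+6)/4 = 33/4.
E[V | box 3] = (4+4+10)/3 = 6.
E[V] = (5/14)·(9) + (2/7)·(33/4) + (5/14)·(6) = 54/7.

54/7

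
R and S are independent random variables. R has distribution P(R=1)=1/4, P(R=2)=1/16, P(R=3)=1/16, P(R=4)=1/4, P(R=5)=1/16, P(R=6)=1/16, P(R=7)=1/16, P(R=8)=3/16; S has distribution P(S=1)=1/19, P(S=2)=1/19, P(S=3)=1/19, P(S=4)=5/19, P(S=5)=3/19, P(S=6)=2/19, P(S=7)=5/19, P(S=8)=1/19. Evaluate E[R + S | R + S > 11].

1025/77

P(R + S > 11) = 77/304.
Summing (R+S)·P(x,y) over outcomes with R + S > 11 gives 1025/304.
E[R + S | R + S > 11] = (1025/304) / (77/304) = 1025/77.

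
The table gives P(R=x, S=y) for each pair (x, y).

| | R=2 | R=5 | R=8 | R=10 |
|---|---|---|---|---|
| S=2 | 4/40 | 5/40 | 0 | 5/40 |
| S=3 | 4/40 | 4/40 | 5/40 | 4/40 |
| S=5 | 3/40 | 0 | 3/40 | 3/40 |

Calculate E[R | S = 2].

83/14

P(S = 2) = 7/20.
Σ R·P over the event = 2·(4/40) + 5·(5/40) + 10·(5/40) = 83/40.
E[R | S = 2] = (83/40) / (7/20) = 83/14.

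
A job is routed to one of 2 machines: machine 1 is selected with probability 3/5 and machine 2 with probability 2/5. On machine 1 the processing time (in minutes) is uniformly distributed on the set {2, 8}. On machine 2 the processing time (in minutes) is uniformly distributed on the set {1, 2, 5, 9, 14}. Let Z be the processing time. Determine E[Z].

E[Z | machine 1] = (2+8)/2 = 5.
E[Z | machine 2] = (1+2+5+9+14)/5 = 31/5.
By the law of total expectation,
E[Z] = (3/5)·(5) + (2/5)·(31/5) = 137/25.

137/25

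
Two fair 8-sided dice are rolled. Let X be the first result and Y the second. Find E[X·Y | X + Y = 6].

Outcomes with X + Y = 6: (1,5), (2,4), (3,3), (4,2), (5,1), each with probability 1/64.
E[X·Y | X + Y = 6] = (5 + 8 + 9 + 8 + 5) / 5 = 7.

7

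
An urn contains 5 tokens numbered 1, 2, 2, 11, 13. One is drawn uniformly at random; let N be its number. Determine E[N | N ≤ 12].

4

P(N ≤ 12) = 4/5.
Σ over the event: 1·1/5 + 2·2/5 + 11·1/5 = 16/5.
E[N | N ≤ 12] = (16/5) / (4/5) = 4.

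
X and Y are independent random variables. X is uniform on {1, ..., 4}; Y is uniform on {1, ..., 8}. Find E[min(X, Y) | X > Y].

Outcomes with X > Y: (2,1), (3,1), (3,2), (4,1), (4,2), (4,3), each with probability 1/32.
E[min(X, Y) | X > Y] = (1 + 1 + 2 + 1 + 2 + 3) / 6 = 5/3.

5/3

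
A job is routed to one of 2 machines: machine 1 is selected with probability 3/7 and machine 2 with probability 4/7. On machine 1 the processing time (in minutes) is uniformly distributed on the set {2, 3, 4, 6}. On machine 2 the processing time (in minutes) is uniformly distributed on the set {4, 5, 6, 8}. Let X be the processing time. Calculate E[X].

E[X | machine 1] = (2+3+4+6)/4 = 15/4.
E[X | machine 2] = (4+5+6+8)/4 = 23/4.
By the law of total expectation,
E[X] = (3/7)·(15/4) + (4/7)·(23/4) = 137/28.

137/28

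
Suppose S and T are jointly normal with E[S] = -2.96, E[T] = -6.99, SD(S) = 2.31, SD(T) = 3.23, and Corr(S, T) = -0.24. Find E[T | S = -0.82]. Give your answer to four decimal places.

E[T | S=x] = μ_T + ρ(σ_T/σ_S)(x − μ_S) for jointly normal variables.
E[T | S=-0.82] = -6.99 + (-0.24)·(3.23/2.31)·(-0.82 − (-2.96)) = -6.99 + (-0.3355844)·(2.14) = -7.7082.

-7.7082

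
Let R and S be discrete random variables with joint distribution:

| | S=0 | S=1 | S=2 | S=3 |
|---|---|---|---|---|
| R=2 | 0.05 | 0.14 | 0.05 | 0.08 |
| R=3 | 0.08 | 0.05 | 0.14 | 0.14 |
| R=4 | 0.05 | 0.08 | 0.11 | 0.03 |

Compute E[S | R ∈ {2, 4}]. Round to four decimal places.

P(R ∈ {2, 4}) = 0.59.
Summing S·P(R=x,S=y) over the conditioning event gives 0.87.
E[S | R ∈ {2, 4}] = (0.87) / (0.59) = 1.4746.

1.4746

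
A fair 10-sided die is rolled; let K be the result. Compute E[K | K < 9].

Given K < 9, K is equally likely to be any of {1, 2, 3, 4, 5, 6, 7, 8}.
E[K | K < 9] = (1 + 2 + 3 + 4 + 5 + 6 + 7 + 8) / 8 = 9/2.

9/2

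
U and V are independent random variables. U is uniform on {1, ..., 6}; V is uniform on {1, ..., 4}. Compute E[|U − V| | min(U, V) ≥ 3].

5/4

Outcomes with min(U, V) ≥ 3: (3,3), (3,4), (4,3), (4,4), (5,3), (5,4), (6,3), (6,4), each with probability 1/24.
E[|U − V| | min(U, V) ≥ 3] = (0 + 1 + 1 + 0 + 2 + 1 + 3 + 2) / 8 = 5/4.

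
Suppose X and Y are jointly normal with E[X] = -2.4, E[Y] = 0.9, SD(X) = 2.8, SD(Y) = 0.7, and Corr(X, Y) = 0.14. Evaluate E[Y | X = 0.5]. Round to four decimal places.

The regression of Y on X has slope ρ·σ_Y/σ_X and passes through (μ_X, μ_Y).
E[Y | X=0.5] = 0.9 + (0.14)·(0.7/2.8)·(0.5 − (-2.4)) = 0.9 + (0.035)·(2.9) = 1.0015.

1.0015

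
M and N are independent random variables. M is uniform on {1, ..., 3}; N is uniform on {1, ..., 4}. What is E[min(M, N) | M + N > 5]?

8/3

Outcomes with M + N > 5: (2,4), (3,3), (3,4), each with probability 1/12.
E[min(M, N) | M + N > 5] = (2 + 3 + 3) / 3 = 8/3.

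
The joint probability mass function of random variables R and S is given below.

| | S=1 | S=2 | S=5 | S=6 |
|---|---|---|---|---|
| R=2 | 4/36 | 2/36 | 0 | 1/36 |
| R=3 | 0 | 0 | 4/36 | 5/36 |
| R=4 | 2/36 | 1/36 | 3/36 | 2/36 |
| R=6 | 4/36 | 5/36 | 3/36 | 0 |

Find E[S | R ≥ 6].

29/12

P(R ≥ 6) = 1/3.
Σ S·P over the event = 1·(4/36) + 2·(5/36) + 5·(3/36) = 29/36.
E[S | R ≥ 6] = (29/36) / (1/3) = 29/12.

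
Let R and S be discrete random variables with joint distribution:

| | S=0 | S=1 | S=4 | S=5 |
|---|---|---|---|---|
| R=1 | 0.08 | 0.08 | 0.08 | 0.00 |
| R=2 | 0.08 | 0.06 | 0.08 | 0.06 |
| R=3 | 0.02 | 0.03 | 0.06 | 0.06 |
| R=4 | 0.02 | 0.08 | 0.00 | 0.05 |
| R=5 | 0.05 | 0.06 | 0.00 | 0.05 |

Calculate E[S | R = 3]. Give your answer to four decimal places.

3.3529

P(R = 3) = 0.17.
Σ S·P over the event = 0·(0.02) + 1·(0.03) + 4·(0.06) + 5·(0.06) = 0.57.
E[S | R = 3] = (0.57) / (0.17) = 3.3529.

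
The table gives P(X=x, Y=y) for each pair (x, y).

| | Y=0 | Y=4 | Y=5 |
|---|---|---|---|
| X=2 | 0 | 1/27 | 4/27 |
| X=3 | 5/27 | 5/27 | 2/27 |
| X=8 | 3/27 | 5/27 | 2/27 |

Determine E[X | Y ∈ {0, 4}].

P(Y ∈ {0, 4}) = 19/27.
Σ X·P over the event = 2·(1/27) + 3·(5/27) + 3·(5/27) + 8·(3/27) + 8·(5/27) = 32/9.
E[X | Y ∈ {0, 4}] = (32/9) / (19/27) = 96/19.

96/19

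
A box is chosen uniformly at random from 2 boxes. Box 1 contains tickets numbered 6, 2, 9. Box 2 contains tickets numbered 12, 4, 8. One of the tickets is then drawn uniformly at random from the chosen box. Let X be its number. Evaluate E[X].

E[X | box 1] = (6+2+9)/3 = 17/3.
E[X | box 2] = (12+4+8)/3 = 8.
By the law of total expectation,
E[X] = (1/2)·(17/3) + (1/2)·(8) = 41/6.

41/6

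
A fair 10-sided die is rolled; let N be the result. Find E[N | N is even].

Given N is even, N is equally likely to be any of {2, 4, 6, 8, 10}.
E[N | N is even] = (2 + 4 + 6 + 8 + 10) / 5 = 6.

6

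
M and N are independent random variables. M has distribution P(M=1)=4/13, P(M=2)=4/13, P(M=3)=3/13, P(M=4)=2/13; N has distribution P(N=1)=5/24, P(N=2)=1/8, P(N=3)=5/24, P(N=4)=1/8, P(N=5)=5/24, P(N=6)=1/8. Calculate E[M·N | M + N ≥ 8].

P(M + N ≥ 8) = 29/156.
Summing MN·P(x,y) over outcomes with M + N ≥ 8 gives 971/312.
E[M·N | M + N ≥ 8] = (971/312) / (29/156) = 971/58.

971/58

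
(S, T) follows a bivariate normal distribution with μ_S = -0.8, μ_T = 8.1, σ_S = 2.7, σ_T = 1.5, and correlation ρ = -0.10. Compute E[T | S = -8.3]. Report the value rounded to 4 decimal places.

For a bivariate normal, E[T | S=x] = μ_T + ρ·(σ_T/σ_S)·(x − μ_S).
E[T | S=-8.3] = 8.1 + (-0.10)·(1.5/2.7)·(-8.3 − (-0.8)) = 8.1 + (-0.055556)·(-7.5) = 8.5167.

8.5167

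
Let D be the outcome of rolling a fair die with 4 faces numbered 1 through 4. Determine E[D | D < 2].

Given D < 2, D is equally likely to be any of {1}.
E[D | D < 2] = (1) / 1 = 1.

1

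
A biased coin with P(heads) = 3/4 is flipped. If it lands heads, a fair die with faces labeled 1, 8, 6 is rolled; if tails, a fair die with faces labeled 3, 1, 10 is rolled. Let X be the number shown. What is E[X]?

59/12

E[X | heads] = (1+8+6)/3 = 5.
E[X | tails] = (3+1+10)/3 = 14/3.
E[X] = (3/4)·(5) + (1/4)·(14/3) = 59/12.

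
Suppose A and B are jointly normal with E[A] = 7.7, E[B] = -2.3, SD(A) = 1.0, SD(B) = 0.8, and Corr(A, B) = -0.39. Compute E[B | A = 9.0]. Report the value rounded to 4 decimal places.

-2.7056

For a bivariate normal, E[B | A=x] = μ_B + ρ·(σ_B/σ_A)·(x − μ_A).
E[B | A=9.0] = -2.3 + (-0.39)·(0.8/1.0)·(9.0 − (7.7)) = -2.3 + (-0.312)·(1.3) = -2.7056.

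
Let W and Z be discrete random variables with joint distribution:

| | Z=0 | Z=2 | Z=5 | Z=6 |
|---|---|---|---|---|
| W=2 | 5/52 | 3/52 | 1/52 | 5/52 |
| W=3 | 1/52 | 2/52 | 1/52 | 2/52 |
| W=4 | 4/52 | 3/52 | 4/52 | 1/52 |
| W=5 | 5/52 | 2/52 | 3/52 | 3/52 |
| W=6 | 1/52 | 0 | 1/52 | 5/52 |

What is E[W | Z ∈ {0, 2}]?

47/13

P(Z ∈ {0, 2}) = 1/2.
Summing W·P(W=x,Z=y) over the conditioning event gives 47/26.
E[W | Z ∈ {0, 2}] = (47/26) / (1/2) = 47/13.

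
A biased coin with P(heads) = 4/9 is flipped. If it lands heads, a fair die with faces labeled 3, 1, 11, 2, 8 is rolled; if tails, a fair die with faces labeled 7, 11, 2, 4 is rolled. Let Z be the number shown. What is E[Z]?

E[Z | heads] = (3+1+11+2+8)/5 = 5.
E[Z | tails] = (7+11+2+4)/4 = 6.
E[Z] = (4/9)·(5) + (5/9)·(6) = 50/9.

50/9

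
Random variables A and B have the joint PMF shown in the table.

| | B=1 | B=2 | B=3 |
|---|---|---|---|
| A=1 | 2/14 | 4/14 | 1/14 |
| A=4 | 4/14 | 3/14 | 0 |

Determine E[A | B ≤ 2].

34/13

P(B ≤ 2) = 13/14.
Σ A·P over the event = 1·(2/14) + 1·(4/14) + 4·(4/14) + 4·(3/14) = 17/7.
E[A | B ≤ 2] = (17/7) / (13/14) = 34/13.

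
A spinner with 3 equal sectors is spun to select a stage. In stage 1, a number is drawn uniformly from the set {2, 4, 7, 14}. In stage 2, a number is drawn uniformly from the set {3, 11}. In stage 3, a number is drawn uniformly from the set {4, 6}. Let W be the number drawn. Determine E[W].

E[W | stage 1] = (2+4+7+14)/4 = 27/4.
E[W | stage 2] = (3+11)/2 = 7.
E[W | stage 3] = (4+6)/2 = 5.
By the law of total expectation,
E[W] = (1/3)·(27/4) + (1/3)·(7) + (1/3)·(5) = 25/4.

25/4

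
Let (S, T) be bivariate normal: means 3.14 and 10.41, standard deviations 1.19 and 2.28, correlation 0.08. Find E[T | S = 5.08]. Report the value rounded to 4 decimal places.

10.7074

The regression of T on S has slope ρ·σ_T/σ_S and passes through (μ_S, μ_T).
E[T | S=5.08] = 10.41 + (0.08)·(2.28/1.19)·(5.08 − (3.14)) = 10.41 + (0.15328)·(1.94) = 10.7074.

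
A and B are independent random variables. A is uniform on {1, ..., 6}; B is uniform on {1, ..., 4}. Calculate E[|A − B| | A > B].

P(A > B) = 7/12.
Summing |A−B|·P(x,y) over outcomes with A > B gives 17/12.
E[|A − B| | A > B] = (17/12) / (7/12) = 17/7.

17/7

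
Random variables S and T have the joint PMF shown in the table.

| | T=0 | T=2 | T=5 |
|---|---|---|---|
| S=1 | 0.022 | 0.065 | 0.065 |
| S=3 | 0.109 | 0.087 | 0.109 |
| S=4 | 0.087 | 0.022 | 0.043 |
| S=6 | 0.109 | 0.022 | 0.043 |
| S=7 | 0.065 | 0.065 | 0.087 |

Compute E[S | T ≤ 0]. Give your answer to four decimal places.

P(T ≤ 0) = 0.392.
Summing S·P(S=x,T=y) over the conditioning event gives 1.806.
E[S | T ≤ 0] = (1.806) / (0.392) = 4.6071.

4.6071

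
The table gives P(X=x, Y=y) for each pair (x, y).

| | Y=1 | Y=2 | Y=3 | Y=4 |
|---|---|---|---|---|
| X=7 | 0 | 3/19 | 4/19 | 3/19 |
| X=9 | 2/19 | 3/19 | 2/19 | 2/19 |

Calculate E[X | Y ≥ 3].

P(Y ≥ 3) = 11/19.
Σ X·P over the event = 7·(4/19) + 7·(3/19) + 9·(2/19) + 9·(2/19) = 85/19.
E[X | Y ≥ 3] = (85/19) / (11/19) = 85/11.

85/11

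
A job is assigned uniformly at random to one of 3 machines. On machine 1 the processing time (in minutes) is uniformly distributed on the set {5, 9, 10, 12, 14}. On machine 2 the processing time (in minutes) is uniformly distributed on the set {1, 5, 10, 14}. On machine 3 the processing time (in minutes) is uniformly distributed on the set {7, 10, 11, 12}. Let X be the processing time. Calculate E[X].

55/6

E[X | machine 1] = (5+9+10+12+14)/5 = 10.
E[X | machine 2] = (1+5+10+14)/4 = 15/2.
E[X | machine 3] = (7+10+11+12)/4 = 10.
By the law of total expectation,
E[X] = (1/3)·(10) + (1/3)·(15/2) + (1/3)·(10) = 55/6.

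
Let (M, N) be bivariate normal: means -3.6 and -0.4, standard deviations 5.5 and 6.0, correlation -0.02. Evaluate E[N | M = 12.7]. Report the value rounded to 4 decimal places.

-0.7556

For a bivariate normal, E[N | M=x] = μ_N + ρ·(σ_N/σ_M)·(x − μ_M).
E[N | M=12.7] = -0.4 + (-0.02)·(6.0/5.5)·(12.7 − (-3.6)) = -0.4 + (-0.021818)·(16.3) = -0.7556.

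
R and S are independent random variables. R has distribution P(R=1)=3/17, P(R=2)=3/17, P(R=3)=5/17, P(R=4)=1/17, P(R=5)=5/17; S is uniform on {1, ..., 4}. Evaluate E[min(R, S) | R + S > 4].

115/48

P(R + S > 4) = 12/17.
Summing min(R,S)·P(x,y) over outcomes with R + S > 4 gives 115/68.
E[min(R, S) | R + S > 4] = (115/68) / (12/17) = 115/48.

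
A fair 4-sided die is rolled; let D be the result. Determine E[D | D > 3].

4

Given D > 3, D is equally likely to be any of {4}.
E[D | D > 3] = (4) / 1 = 4.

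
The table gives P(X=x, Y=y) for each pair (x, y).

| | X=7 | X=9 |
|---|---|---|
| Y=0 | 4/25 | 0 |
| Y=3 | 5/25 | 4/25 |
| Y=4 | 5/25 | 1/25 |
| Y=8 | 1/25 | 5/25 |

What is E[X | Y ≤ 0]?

P(Y ≤ 0) = 4/25.
Σ X·P over the event = 7·(4/25) = 28/25.
E[X | Y ≤ 0] = (28/25) / (4/25) = 7.

7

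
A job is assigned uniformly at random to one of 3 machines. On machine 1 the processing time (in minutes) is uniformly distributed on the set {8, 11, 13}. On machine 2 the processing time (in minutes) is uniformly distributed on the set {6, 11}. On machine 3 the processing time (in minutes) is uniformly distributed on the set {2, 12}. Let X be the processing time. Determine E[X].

E[X | machine 1] = (8+11+13)/3 = 32/3.
E[X | machine 2] = (6+11)/2 = 17/2.
E[X | machine 3] = (2+12)/2 = 7.
E[X] = (1/3)·(32/3) + (1/3)·(17/2) + (1/3)·(7) = 157/18.

157/18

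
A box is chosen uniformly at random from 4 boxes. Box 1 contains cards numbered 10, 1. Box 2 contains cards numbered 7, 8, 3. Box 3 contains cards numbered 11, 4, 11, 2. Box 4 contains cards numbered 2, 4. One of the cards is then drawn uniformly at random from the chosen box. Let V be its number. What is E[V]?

E[V | box 1] = (10+1)/2 = 11/2.
E[V | box 2] = (7+8+3)/3 = 6.
E[V | box 3] = (11+4+11+2)/4 = 7.
E[V | box 4] = (2+4)/2 = 3.
E[V] = (1/4)·(11/2) + (1/4)·(6) + (1/4)·(7) + (1/4)·(3) = 43/8.

43/8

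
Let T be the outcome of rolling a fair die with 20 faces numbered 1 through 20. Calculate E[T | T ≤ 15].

8

P(T ≤ 15) = 3/4.
E[T | T ≤ 15] = (6) / (3/4) = 8.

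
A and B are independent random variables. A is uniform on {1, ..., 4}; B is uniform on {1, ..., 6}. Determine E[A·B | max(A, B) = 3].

27/5

P(max(A, B) = 3) = 5/24.
Summing AB·P(x,y) over outcomes with max(A, B) = 3 gives 9/8.
E[A·B | max(A, B) = 3] = (9/8) / (5/24) = 27/5.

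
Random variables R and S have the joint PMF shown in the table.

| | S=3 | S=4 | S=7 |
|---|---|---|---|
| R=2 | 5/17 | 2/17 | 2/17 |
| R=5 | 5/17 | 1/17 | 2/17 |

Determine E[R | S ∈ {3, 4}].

P(S ∈ {3, 4}) = 13/17.
Σ R·P over the event = 2·(5/17) + 2·(2/17) + 5·(5/17) + 5·(1/17) = 44/17.
E[R | S ∈ {3, 4}] = (44/17) / (13/17) = 44/13.

44/13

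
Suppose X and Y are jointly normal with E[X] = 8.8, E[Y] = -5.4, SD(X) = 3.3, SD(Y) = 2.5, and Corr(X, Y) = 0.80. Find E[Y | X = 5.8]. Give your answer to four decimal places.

For a bivariate normal, E[Y | X=x] = μ_Y + ρ·(σ_Y/σ_X)·(x − μ_X).
E[Y | X=5.8] = -5.4 + (0.80)·(2.5/3.3)·(5.8 − (8.8)) = -5.4 + (0.60606)·(-3) = -7.2182.

-7.2182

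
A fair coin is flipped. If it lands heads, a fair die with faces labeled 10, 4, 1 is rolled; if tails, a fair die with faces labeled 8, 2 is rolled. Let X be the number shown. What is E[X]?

5

E[X | heads] = (10+4+1)/3 = 5.
E[X | tails] = (8+2)/2 = 5.
E[X] = (1/2)·(5) + (1/2)·(5) = 5.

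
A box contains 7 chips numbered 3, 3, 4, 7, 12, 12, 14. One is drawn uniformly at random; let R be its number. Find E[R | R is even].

P(R is even) = 4/7.
Σ over the event: 4·1/7 + 12·2/7 + 14·1/7 = 6.
E[R | R is even] = (6) / (4/7) = 21/2.

21/2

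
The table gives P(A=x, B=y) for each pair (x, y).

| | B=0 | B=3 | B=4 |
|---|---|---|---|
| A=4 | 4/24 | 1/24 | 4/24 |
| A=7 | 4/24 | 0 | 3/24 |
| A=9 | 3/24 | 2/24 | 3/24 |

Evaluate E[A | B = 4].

P(B = 4) = 5/12.
Σ A·P over the event = 4·(4/24) + 7·(3/24) + 9·(3/24) = 8/3.
E[A | B = 4] = (8/3) / (5/12) = 32/5.

32/5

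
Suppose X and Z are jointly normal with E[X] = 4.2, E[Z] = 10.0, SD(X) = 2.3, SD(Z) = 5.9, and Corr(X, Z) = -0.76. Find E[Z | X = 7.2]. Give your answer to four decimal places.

E[Z | X=x] = μ_Z + ρ(σ_Z/σ_X)(x − μ_X) for jointly normal variables.
E[Z | X=7.2] = 10.0 + (-0.76)·(5.9/2.3)·(7.2 − (4.2)) = 10.0 + (-1.94957)·(3) = 4.1513.

4.1513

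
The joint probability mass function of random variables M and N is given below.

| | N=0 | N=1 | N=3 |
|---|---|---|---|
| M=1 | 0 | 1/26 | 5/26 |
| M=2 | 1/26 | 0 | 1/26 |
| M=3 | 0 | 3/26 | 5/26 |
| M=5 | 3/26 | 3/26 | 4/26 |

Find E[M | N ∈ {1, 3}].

67/22

P(N ∈ {1, 3}) = 11/13.
Σ M·P over the event = 1·(1/26) + 1·(5/26) + 2·(1/26) + 3·(3/26) + 3·(5/26) + 5·(3/26) + 5·(4/26) = 67/26.
E[M | N ∈ {1, 3}] = (67/26) / (11/13) = 67/22.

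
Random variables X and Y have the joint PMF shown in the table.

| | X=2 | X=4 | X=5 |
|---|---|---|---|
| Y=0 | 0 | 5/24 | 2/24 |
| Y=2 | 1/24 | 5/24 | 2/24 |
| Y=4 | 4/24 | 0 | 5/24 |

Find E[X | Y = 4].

P(Y = 4) = 3/8.
Summing X·P(X=x,Y=y) over the conditioning event gives 11/8.
E[X | Y = 4] = (11/8) / (3/8) = 11/3.

11/3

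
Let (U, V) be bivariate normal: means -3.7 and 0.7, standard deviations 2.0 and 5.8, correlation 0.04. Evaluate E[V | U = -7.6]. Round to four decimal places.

E[V | U=x] = μ_V + ρ(σ_V/σ_U)(x − μ_U) for jointly normal variables.
E[V | U=-7.6] = 0.7 + (0.04)·(5.8/2.0)·(-7.6 − (-3.7)) = 0.7 + (0.116)·(-3.9) = 0.2476.

0.2476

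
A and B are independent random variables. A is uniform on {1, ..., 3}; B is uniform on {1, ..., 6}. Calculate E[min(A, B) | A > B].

4/3

Outcomes with A > B: (2,1), (3,1), (3,2), each with probability 1/18.
E[min(A, B) | A > B] = (1 + 1 + 2) / 3 = 4/3.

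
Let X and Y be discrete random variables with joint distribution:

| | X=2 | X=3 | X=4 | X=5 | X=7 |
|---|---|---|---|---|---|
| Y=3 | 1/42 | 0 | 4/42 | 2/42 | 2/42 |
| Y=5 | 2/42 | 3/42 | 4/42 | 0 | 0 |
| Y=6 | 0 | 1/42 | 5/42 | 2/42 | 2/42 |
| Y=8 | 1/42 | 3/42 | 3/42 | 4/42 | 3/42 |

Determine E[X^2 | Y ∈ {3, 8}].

542/23

P(Y ∈ {3, 8}) = 23/42.
Summing X^2·P(X=x,Y=y) over the conditioning event gives 271/21.
E[X^2 | Y ∈ {3, 8}] = (271/21) / (23/42) = 542/23.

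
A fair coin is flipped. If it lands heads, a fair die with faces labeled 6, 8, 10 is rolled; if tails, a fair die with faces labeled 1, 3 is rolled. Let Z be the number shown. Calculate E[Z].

5

E[Z | heads] = (6+8+10)/3 = 8.
E[Z | tails] = (1+3)/2 = 2.
By the law of total expectation,
E[Z] = (1/2)·(8) + (1/2)·(2) = 5.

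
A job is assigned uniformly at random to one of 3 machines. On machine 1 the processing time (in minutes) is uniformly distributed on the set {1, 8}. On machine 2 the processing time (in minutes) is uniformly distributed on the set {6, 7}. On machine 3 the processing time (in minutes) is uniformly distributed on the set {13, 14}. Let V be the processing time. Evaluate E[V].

E[V | machine 1] = (1+8)/2 = 9/2.
E[V | machine 2] = (6+7)/2 = 13/2.
E[V | machine 3] = (13+14)/2 = 27/2.
By the law of total expectation,
E[V] = (1/3)·(9/2) + (1/3)·(13/2) + (1/3)·(27/2) = 49/6.

49/6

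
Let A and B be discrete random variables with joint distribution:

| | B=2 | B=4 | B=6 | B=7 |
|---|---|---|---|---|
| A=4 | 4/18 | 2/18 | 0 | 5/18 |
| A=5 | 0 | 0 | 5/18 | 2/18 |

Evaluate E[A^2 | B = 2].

16

P(B = 2) = 2/9.
Summing A^2·P(A=x,B=y) over the conditioning event gives 32/9.
E[A^2 | B = 2] = (32/9) / (2/9) = 16.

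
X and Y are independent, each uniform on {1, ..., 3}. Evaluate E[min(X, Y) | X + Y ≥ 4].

11/6

Outcomes with X + Y ≥ 4: (1,3), (2,2), (2,3), (3,1), (3,2), (3,3), each with probability 1/9.
E[min(X, Y) | X + Y ≥ 4] = (1 + 2 + 2 + 1 + 2 + 3) / 6 = 11/6.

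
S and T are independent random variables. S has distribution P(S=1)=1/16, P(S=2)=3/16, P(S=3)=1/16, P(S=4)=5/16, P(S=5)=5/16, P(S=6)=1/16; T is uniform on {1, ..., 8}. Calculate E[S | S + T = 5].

3

P(S + T = 5) = 5/64.
Summing S·P(x,y) over outcomes with S + T = 5 gives 15/64.
E[S | S + T = 5] = (15/64) / (5/64) = 3.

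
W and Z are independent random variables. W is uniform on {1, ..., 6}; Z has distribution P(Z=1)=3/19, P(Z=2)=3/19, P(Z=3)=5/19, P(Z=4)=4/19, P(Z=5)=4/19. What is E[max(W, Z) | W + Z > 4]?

P(W + Z > 4) = 47/57.
Summing max(W,Z)·P(x,y) over outcomes with W + Z > 4 gives 218/57.
E[max(W, Z) | W + Z > 4] = (218/57) / (47/57) = 218/47.

218/47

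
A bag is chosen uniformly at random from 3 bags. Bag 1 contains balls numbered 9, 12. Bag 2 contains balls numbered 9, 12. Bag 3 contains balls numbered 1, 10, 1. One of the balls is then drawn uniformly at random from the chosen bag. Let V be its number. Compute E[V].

25/3

E[V | bag 1] = (9+12)/2 = 21/2.
E[V | bag 2] = (9+12)/2 = 21/2.
E[V | bag 3] = (1+10+1)/3 = 4.
E[V] = (1/3)·(21/2) + (1/3)·(21/2) + (1/3)·(4) = 25/3.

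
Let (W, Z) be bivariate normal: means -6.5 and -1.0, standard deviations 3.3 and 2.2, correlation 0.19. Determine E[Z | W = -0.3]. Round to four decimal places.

The regression of Z on W has slope ρ·σ_Z/σ_W and passes through (μ_W, μ_Z).
E[Z | W=-0.3] = -1.0 + (0.19)·(2.2/3.3)·(-0.3 − (-6.5)) = -1.0 + (0.126667)·(6.2) = -0.2147.

-0.2147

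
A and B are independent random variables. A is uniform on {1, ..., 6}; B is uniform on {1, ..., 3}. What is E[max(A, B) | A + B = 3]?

Outcomes with A + B = 3: (1,2), (2,1), each with probability 1/18.
E[max(A, B) | A + B = 3] = (2 + 2) / 2 = 2.

2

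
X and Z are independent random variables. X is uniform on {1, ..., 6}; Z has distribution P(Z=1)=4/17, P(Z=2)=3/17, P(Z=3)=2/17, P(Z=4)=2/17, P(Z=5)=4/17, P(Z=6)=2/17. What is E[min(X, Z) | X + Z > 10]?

P(X + Z > 10) = 4/51.
Summing min(X,Z)·P(x,y) over outcomes with X + Z > 10 gives 7/17.
E[min(X, Z) | X + Z > 10] = (7/17) / (4/51) = 21/4.

21/4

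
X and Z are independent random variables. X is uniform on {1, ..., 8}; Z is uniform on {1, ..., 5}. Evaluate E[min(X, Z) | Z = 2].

15/8

P(Z = 2) = 1/5.
Summing min(X,Z)·P(x,y) over outcomes with Z = 2 gives 3/8.
E[min(X, Z) | Z = 2] = (3/8) / (1/5) = 15/8.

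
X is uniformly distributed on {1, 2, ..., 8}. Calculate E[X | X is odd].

4

Given X is odd, X is equally likely to be any of {1, 3, 5, 7}.
E[X | X is odd] = (1 + 3 + 5 + 7) / 4 = 4.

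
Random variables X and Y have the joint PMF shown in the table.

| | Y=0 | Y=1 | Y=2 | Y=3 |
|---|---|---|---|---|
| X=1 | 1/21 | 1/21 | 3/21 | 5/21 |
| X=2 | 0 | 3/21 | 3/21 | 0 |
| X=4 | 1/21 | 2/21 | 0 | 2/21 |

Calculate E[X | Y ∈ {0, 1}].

5/2

P(Y ∈ {0, 1}) = 8/21.
Summing X·P(X=x,Y=y) over the conditioning event gives 20/21.
E[X | Y ∈ {0, 1}] = (20/21) / (8/21) = 5/2.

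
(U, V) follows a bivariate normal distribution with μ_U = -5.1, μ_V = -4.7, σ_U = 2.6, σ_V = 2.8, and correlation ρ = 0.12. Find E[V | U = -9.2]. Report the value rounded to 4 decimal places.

The regression of V on U has slope ρ·σ_V/σ_U and passes through (μ_U, μ_V).
E[V | U=-9.2] = -4.7 + (0.12)·(2.8/2.6)·(-9.2 − (-5.1)) = -4.7 + (0.12923)·(-4.1) = -5.2298.

-5.2298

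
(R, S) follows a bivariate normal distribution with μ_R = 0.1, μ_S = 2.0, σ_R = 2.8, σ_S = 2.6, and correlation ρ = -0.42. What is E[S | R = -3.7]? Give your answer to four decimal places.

3.4820

For a bivariate normal, E[S | R=x] = μ_S + ρ·(σ_S/σ_R)·(x − μ_R).
E[S | R=-3.7] = 2.0 + (-0.42)·(2.6/2.8)·(-3.7 − (0.1)) = 2.0 + (-0.39)·(-3.8) = 3.4820.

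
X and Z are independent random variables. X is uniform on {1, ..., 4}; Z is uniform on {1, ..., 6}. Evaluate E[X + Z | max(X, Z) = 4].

44/7

P(max(X, Z) = 4) = 7/24.
Summing (X+Z)·P(x,y) over outcomes with max(X, Z) = 4 gives 11/6.
E[X + Z | max(X, Z) = 4] = (11/6) / (7/24) = 44/7.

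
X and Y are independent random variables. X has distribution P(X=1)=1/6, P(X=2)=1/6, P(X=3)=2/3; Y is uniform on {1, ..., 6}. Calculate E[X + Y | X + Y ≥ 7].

118/15

P(X + Y ≥ 7) = 5/12.
Summing (X+Y)·P(x,y) over outcomes with X + Y ≥ 7 gives 59/18.
E[X + Y | X + Y ≥ 7] = (59/18) / (5/12) = 118/15.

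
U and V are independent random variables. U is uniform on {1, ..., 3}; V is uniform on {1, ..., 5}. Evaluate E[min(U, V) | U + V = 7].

5/2

P(U + V = 7) = 2/15.
Summing min(U,V)·P(x,y) over outcomes with U + V = 7 gives 1/3.
E[min(U, V) | U + V = 7] = (1/3) / (2/15) = 5/2.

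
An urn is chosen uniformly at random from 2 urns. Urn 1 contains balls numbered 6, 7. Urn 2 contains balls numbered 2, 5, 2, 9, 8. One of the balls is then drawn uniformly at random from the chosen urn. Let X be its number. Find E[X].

E[X | urn 1] = (6+7)/2 = 13/2.
E[X | urn 2] = (2+5+2+9+8)/5 = 26/5.
By the law of total expectation,
E[X] = (1/2)·(13/2) + (1/2)·(26/5) = 117/20.

117/20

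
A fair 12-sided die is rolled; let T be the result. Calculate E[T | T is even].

Given T is even, T is equally likely to be any of {2, 4, 6, 8, 10, 12}.
E[T | T is even] = (2 + 4 + 6 + 8 + 10 + 12) / 6 = 7.

7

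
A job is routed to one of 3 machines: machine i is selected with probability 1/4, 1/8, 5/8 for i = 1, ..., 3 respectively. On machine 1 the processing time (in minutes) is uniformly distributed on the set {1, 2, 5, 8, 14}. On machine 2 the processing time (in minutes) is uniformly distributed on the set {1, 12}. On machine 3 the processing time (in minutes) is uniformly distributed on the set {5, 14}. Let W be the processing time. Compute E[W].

E[W | machine 1] = (1+2+5+8+14)/5 = 6.
E[W | machine 2] = (1+12)/2 = 13/2.
E[W | machine 3] = (5+14)/2 = 19/2.
By the law of total expectation,
E[W] = (1/4)·(6) + (1/8)·(13/2) + (5/8)·(19/2) = 33/4.

33/4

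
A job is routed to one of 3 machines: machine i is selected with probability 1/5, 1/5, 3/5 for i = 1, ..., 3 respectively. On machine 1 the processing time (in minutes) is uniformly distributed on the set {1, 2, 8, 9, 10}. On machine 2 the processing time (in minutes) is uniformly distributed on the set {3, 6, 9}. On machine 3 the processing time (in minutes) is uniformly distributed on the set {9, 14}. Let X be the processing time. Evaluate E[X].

93/10

E[X | machine 1] = (1+2+8+9+10)/5 = 6.
E[X | machine 2] = (3+6+9)/3 = 6.
E[X | machine 3] = (9+14)/2 = 23/2.
By the law of total expectation,
E[X] = (1/5)·(6) + (1/5)·(6) + (3/5)·(23/2) = 93/10.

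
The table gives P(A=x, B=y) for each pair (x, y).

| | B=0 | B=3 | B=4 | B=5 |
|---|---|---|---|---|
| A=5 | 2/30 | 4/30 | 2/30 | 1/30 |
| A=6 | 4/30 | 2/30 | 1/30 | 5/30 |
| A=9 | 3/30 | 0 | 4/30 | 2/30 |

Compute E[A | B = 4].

P(B = 4) = 7/30.
Σ A·P over the event = 5·(2/30) + 6·(1/30) + 9·(4/30) = 26/15.
E[A | B = 4] = (26/15) / (7/30) = 52/7.

52/7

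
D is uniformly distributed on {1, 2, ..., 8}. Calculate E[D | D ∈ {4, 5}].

P(D ∈ {4, 5}) = 1/4.
Σ over the event: 4·1/8 + 5·1/8 = 9/8.
E[D | D ∈ {4, 5}] = (9/8) / (1/4) = 9/2.

9/2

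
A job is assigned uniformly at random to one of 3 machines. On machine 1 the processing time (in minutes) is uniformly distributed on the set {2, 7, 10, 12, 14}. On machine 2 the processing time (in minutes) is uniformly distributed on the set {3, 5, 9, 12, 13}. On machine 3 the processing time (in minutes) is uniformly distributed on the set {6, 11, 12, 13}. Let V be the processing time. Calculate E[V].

93/10

E[V | machine 1] = (2+7+10+12+14)/5 = 9.
E[V | machine 2] = (3+5+9+12+13)/5 = 42/5.
E[V | machine 3] = (6+11+12+13)/4 = 21/2.
By the law of total expectation,
E[V] = (1/3)·(9) + (1/3)·(42/5) + (1/3)·(21/2) = 93/10.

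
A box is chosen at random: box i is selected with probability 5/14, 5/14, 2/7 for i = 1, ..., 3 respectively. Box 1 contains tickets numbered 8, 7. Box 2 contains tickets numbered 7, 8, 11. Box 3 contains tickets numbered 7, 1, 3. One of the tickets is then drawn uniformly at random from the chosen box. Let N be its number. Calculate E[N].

191/28

E[N | box 1] = (8+7)/2 = 15/2.
E[N | box 2] = (7+8+11)/3 = 26/3.
E[N | box 3] = (7+1+3)/3 = 11/3.
E[N] = (5/14)·(15/2) + (5/14)·(26/3) + (2/7)·(11/3) = 191/28.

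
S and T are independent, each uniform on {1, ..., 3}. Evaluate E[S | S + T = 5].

5/2

P(S + T = 5) = 2/9.
Summing S·P(x,y) over outcomes with S + T = 5 gives 5/9.
E[S | S + T = 5] = (5/9) / (2/9) = 5/2.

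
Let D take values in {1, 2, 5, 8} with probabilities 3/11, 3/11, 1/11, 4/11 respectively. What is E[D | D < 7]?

P(D < 7) = 7/11.
Σ over the event: 1·3/11 + 2·3/11 + 5·1/11 = 14/11.
E[D | D < 7] = (14/11) / (7/11) = 2.

2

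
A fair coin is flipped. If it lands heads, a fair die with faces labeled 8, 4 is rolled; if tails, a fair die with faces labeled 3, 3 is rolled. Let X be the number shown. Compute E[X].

E[X | heads] = (8+4)/2 = 6.
E[X | tails] = (3+3)/2 = 3.
E[X] = (1/2)·(6) + (1/2)·(3) = 9/2.

9/2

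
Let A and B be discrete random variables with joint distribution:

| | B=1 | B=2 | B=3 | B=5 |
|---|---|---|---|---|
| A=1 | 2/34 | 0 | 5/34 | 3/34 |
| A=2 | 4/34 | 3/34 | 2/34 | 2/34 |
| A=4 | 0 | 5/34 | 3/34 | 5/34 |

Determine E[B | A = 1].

16/5

P(A = 1) = 5/17.
Σ B·P over the event = 1·(2/34) + 3·(5/34) + 5·(3/34) = 16/17.
E[B | A = 1] = (16/17) / (5/17) = 16/5.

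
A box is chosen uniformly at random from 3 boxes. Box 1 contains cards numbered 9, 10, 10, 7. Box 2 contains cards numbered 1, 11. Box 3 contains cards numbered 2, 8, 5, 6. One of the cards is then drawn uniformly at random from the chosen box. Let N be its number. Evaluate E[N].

E[N | box 1] = (9+10+10+7)/4 = 9.
E[N | box 2] = (1+11)/2 = 6.
E[N | box 3] = (2+8+5+6)/4 = 21/4.
E[N] = (1/3)·(9) + (1/3)·(6) + (1/3)·(21/4) = 27/4.

27/4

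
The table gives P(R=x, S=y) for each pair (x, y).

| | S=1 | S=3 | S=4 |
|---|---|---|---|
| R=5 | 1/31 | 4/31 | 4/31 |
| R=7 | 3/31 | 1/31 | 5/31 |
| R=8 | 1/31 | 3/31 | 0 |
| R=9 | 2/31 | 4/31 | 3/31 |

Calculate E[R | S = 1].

52/7

P(S = 1) = 7/31.
Σ R·P over the event = 5·(1/31) + 7·(3/31) + 8·(1/31) + 9·(2/31) = 52/31.
E[R | S = 1] = (52/31) / (7/31) = 52/7.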